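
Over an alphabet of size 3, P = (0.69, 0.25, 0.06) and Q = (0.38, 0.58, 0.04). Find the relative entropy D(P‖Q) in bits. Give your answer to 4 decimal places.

0.3254 bits

D(P‖Q) = Σ p·log₂(p/q).
  0.69·log₂(0.69/0.38) = 0.59381
  0.25·log₂(0.25/0.58) = -0.30353
  0.06·log₂(0.06/0.04) = 0.03510
D(P‖Q) = 0.3254 bits.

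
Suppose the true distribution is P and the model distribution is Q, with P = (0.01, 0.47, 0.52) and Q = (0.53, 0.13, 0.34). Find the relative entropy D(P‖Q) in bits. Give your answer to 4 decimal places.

D(P‖Q) = Σ p·log₂(p/q).
  0.01·log₂(0.01/0.53) = -0.05728
  0.47·log₂(0.47/0.13) = 0.87145
  0.52·log₂(0.52/0.34) = 0.31875
D(P‖Q) = 1.1329 bits.

1.1329 bits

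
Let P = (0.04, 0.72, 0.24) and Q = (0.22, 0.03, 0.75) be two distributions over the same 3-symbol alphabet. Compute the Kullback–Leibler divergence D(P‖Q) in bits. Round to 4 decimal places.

D(P‖Q) = Σ p·log₂(p/q).
  0.04·log₂(0.04/0.22) = -0.09838
  0.72·log₂(0.72/0.03) = 3.30117
  0.24·log₂(0.24/0.75) = -0.39453
D(P‖Q) = 2.8083 bits.

2.8083 bits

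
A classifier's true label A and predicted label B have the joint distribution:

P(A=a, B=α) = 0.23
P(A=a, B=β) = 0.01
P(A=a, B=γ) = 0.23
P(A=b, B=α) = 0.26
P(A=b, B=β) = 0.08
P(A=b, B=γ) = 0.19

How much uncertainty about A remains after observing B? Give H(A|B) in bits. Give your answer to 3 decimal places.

Marginals: p(A) = (0.4700, 0.5300), p(B) = (0.4900, 0.0900, 0.4200).
H(A|B) = Σ p(B) · H(A|B=·).
  B=α: p=0.4900, H(A|B=α) = 0.9973
  B=β: p=0.0900, H(A|B=β) = 0.5033
  B=γ: p=0.4200, H(A|B=γ) = 0.9934
Weighted sum = 0.951 bits.

0.951 bits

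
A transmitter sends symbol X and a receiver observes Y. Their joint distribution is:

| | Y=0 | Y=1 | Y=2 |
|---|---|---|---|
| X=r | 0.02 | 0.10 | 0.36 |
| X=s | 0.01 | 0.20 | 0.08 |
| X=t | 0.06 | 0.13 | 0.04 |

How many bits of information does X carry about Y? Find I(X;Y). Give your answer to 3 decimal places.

0.248 bits

Marginals: p(X) = (0.4800, 0.2900, 0.2300), p(Y) = (0.0900, 0.4300, 0.4800).
I(X;Y) = H(X) + H(Y) − H(X,Y).
H(X) = 1.5138, H(Y) = 1.3445, H(X,Y) = 2.6099.
I(X;Y) = 1.5138 + 1.3445 − 2.6099 = 0.248 bits.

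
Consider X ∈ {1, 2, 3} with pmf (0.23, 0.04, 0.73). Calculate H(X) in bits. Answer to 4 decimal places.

1.0049 bits

H(X) = −Σ p·log₂ p.
  −(0.23)·log₂(0.23) = 0.48767
  −(0.04)·log₂(0.04) = 0.18575
  −(0.73)·log₂(0.73) = 0.33144
Sum: 0.48767 + 0.18575 + 0.33144 = 1.0049 bits.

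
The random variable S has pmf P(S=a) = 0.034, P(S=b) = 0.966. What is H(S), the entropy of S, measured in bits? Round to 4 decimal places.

0.2141 bits

H(S) = −Σ p·log₂ p.
  −(0.034)·log₂(0.034) = 0.16586
  −(0.966)·log₂(0.966) = 0.04821
Sum: 0.16586 + 0.04821 = 0.2141 bits.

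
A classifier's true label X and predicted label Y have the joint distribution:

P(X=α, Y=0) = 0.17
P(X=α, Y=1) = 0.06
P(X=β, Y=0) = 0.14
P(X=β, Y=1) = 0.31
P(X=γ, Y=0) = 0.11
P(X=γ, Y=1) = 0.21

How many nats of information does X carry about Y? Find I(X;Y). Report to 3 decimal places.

Marginals: p(X) = (0.2300, 0.4500, 0.3200), p(Y) = (0.4200, 0.5800).
I(X;Y) = Σ p(x,y)·ln[p(x,y)/(p(x)p(y))].
  (α,0): 0.17·ln(1.7598) = 0.0961
  (α,1): 0.06·ln(0.4498) = -0.0479
  (β,0): 0.14·ln(0.7407) = -0.0420
  (β,1): 0.31·ln(1.1877) = 0.0533
  (γ,0): 0.11·ln(0.8185) = -0.0220
  (γ,1): 0.21·ln(1.1315) = 0.0259
Sum = 0.063 nats.

0.063 nats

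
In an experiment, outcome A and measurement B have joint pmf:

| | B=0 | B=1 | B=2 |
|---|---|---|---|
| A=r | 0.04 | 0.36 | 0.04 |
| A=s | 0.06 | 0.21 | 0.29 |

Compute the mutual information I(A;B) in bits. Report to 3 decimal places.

Marginals: p(A) = (0.4400, 0.5600), p(B) = (0.1000, 0.5700, 0.3300).
I(A;B) = H(A) + H(B) − H(A,B).
H(A) = 0.9896, H(B) = 1.3223, H(A,B) = 2.1364.
I(A;B) = 0.9896 + 1.3223 − 2.1364 = 0.175 bits.

0.175 bits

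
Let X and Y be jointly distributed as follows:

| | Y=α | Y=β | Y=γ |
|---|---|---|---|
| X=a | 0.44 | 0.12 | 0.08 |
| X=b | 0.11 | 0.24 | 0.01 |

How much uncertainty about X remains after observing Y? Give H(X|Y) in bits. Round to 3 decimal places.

Marginals: p(X) = (0.6400, 0.3600), p(Y) = (0.5500, 0.3600, 0.0900).
H(X|Y) = Σ p(Y) · H(X|Y=·).
  Y=α: p=0.5500, H(X|Y=α) = 0.7219
  Y=β: p=0.3600, H(X|Y=β) = 0.9183
  Y=γ: p=0.0900, H(X|Y=γ) = 0.5033
Weighted sum = 0.773 bits.

0.773 bits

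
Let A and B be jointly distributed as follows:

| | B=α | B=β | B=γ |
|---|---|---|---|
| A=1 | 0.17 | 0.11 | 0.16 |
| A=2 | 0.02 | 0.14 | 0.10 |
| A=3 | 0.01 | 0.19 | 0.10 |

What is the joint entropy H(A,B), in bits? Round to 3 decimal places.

H(A,B) = −Σ p(x,y)·log₂ p(x,y) over all 9 cells.
  cell (1,α): −0.17·log₂0.17 = 0.4346
  cell (1,β): −0.11·log₂0.11 = 0.3503
  cell (1,γ): −0.16·log₂0.16 = 0.4230
  cell (2,α): −0.02·log₂0.02 = 0.1129
  cell (2,β): −0.14·log₂0.14 = 0.3971
  cell (2,γ): −0.10·log₂0.10 = 0.3322
  cell (3,α): −0.01·log₂0.01 = 0.0664
  cell (3,β): −0.19·log₂0.19 = 0.4552
  cell (3,γ): −0.10·log₂0.10 = 0.3322
Sum = 2.904 bits.

2.904 bits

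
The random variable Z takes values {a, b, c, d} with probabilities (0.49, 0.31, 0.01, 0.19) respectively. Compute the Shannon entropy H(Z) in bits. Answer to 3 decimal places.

H(Z) = −Σ p·log₂ p.
  −(0.49)·log₂(0.49) = 0.5043
  −(0.31)·log₂(0.31) = 0.5238
  −(0.01)·log₂(0.01) = 0.0664
  −(0.19)·log₂(0.19) = 0.4552
Sum: 0.5043 + 0.5238 + 0.0664 + 0.4552 = 1.550 bits.

1.550 bits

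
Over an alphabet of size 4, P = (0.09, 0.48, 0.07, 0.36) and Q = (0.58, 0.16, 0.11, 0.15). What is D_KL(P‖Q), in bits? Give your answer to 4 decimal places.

D(P‖Q) = Σ p·log₂(p/q).
  0.09·log₂(0.09/0.58) = -0.24193
  0.48·log₂(0.48/0.16) = 0.76078
  0.07·log₂(0.07/0.11) = -0.04565
  0.36·log₂(0.36/0.15) = 0.45469
D(P‖Q) = 0.9279 bits.

0.9279 bits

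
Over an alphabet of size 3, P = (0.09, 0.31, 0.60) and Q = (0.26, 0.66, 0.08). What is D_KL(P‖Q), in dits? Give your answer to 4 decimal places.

0.3818 dits

D(P‖Q) = Σ p·log₁₀(p/q).
  0.09·log₁₀(0.09/0.26) = -0.04147
  0.31·log₁₀(0.31/0.66) = -0.10174
  0.60·log₁₀(0.60/0.08) = 0.52504
D(P‖Q) = 0.3818 dits.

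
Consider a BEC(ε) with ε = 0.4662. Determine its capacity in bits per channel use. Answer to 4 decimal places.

Binary erasure channel: capacity C = 1 − ε.
C = 1 − 0.4662 = 0.5338 bits per channel use.

0.5338 bits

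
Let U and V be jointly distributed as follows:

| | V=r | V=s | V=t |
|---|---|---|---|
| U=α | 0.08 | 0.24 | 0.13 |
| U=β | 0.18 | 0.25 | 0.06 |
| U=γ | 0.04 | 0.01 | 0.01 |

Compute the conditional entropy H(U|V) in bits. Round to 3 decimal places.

1.190 bits

Marginals: p(U) = (0.4500, 0.4900, 0.0600), p(V) = (0.3000, 0.5000, 0.2000).
H(U|V) = Σ p(V) · H(U|V=·).
  V=r: p=0.3000, H(U|V=r) = 1.3383
  V=s: p=0.5000, H(U|V=s) = 1.1211
  V=t: p=0.2000, H(U|V=t) = 1.1412
Weighted sum = 1.190 bits.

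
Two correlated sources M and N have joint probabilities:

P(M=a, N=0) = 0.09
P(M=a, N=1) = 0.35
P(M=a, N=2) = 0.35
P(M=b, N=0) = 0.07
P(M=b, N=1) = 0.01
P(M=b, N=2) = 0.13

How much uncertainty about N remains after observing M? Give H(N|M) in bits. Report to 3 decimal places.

1.349 bits

Chain rule: H(N|M) = H(M,N) − H(M).
Marginals: p(M) = (0.7900, 0.2100), p(N) = (0.1600, 0.3600, 0.4800).
H(M,N) = 2.0905 bits; H(M) = 0.7415 bits.
H(N|M) = 2.0905 − 0.7415 = 1.349 bits.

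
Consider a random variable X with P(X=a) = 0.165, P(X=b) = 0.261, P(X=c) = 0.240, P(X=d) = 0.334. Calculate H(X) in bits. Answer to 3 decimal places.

1.957 bits

H(X) = −Σ p·log₂ p.
  −(0.165)·log₂(0.165) = 0.4289
  −(0.261)·log₂(0.261) = 0.5058
  −(0.240)·log₂(0.240) = 0.4941
  −(0.334)·log₂(0.334) = 0.5284
Sum: 0.4289 + 0.5058 + 0.4941 + 0.5284 = 1.957 bits.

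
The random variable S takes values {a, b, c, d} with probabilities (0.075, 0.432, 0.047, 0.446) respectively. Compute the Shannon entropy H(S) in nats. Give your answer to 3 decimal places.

H(S) = −Σ p·ln p.
  −(0.075)·ln(0.075) = 0.1943
  −(0.432)·ln(0.432) = 0.3626
  −(0.047)·ln(0.047) = 0.1437
  −(0.446)·ln(0.446) = 0.3601
Sum: 0.1943 + 0.3626 + 0.1437 + 0.3601 = 1.061 nats.

1.061 nats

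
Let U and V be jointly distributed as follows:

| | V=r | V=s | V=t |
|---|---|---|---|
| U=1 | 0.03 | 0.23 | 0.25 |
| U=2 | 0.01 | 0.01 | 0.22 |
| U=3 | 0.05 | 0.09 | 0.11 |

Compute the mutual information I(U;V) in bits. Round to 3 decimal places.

0.154 bits

Marginals: p(U) = (0.5100, 0.2400, 0.2500), p(V) = (0.0900, 0.3300, 0.5800).
I(U;V) = H(U) + H(V) − H(U,V).
H(U) = 1.4896, H(V) = 1.2963, H(U,V) = 2.6319.
I(U;V) = 1.4896 + 1.2963 − 2.6319 = 0.154 bits.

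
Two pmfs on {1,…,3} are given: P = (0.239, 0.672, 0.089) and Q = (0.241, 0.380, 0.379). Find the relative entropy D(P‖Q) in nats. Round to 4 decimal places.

D(P‖Q) = Σ p·ln(p/q).
  0.239·ln(0.239/0.241) = -0.00199
  0.672·ln(0.672/0.380) = 0.38310
  0.089·ln(0.089/0.379) = -0.12895
D(P‖Q) = 0.2522 nats.

0.2522 nats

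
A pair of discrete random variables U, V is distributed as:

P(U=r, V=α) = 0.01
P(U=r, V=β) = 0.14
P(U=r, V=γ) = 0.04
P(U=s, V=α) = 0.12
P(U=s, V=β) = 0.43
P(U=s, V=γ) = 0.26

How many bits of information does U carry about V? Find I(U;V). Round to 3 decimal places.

0.022 bits

Marginals: p(U) = (0.1900, 0.8100), p(V) = (0.1300, 0.5700, 0.3000).
I(U;V) = Σ p(x,y)·log₂[p(x,y)/(p(x)p(y))].
  (r,α): 0.01·log₂(0.4049) = -0.0130
  (r,β): 0.14·log₂(1.2927) = 0.0519
  (r,γ): 0.04·log₂(0.7018) = -0.0204
  (s,α): 0.12·log₂(1.1396) = 0.0226
  (s,β): 0.43·log₂(0.9313) = -0.0441
  (s,γ): 0.26·log₂(1.0700) = 0.0254
Sum = 0.022 bits.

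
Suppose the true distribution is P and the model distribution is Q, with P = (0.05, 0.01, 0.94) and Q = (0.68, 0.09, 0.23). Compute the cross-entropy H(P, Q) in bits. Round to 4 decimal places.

H(P,Q) = −Σ p·log₂ q.
  −0.05·log₂(0.68) = 0.02782
  −0.01·log₂(0.09) = 0.03474
  −0.94·log₂(0.23) = 1.99308
H(P,Q) = 2.0556 bits.

2.0556 bits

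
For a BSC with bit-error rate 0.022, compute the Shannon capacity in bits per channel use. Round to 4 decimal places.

0.8475 bits

Binary symmetric channel: C = 1 − h₂(ε) where h₂ is the binary entropy function.
h₂(0.022) = −0.022·log₂0.022 − 0.978·log₂0.978 = 0.1525.
C = 1 − 0.1525 = 0.8475 bits per channel use.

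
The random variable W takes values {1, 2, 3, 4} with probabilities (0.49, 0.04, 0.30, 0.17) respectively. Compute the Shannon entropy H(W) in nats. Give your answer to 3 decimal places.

H(W) = −Σ p·ln p.
  −(0.49)·ln(0.49) = 0.3495
  −(0.04)·ln(0.04) = 0.1288
  −(0.30)·ln(0.30) = 0.3612
  −(0.17)·ln(0.17) = 0.3012
Sum: 0.3495 + 0.1288 + 0.3612 + 0.3012 = 1.141 nats.

1.141 nats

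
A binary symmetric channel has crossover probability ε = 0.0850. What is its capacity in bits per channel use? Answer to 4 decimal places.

0.5804 bits

Binary symmetric channel: C = 1 − h₂(ε) where h₂ is the binary entropy function.
h₂(0.0850) = −0.0850·log₂0.0850 − 0.9150·log₂0.9150 = 0.4196.
C = 1 − 0.4196 = 0.5804 bits per channel use.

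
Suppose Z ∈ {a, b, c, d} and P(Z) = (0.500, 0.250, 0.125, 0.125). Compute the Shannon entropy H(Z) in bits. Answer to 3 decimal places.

H(Z) = −Σ p·log₂ p.
  −(0.500)·log₂(0.500) = 0.5000
  −(0.250)·log₂(0.250) = 0.5000
  −(0.125)·log₂(0.125) = 0.3750
  −(0.125)·log₂(0.125) = 0.3750
Sum: 0.5000 + 0.5000 + 0.3750 + 0.3750 = 1.750 bits.

1.750 bits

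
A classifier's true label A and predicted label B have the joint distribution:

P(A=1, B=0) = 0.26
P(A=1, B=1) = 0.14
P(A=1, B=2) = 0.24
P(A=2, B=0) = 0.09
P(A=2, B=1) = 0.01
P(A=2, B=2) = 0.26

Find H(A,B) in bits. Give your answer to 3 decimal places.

2.281 bits

H(A,B) = −Σ p(x,y)·log₂ p(x,y) over all 6 cells.
  cell (1,0): −0.26·log₂0.26 = 0.5053
  cell (1,1): −0.14·log₂0.14 = 0.3971
  cell (1,2): −0.24·log₂0.24 = 0.4941
  cell (2,0): −0.09·log₂0.09 = 0.3127
  cell (2,1): −0.01·log₂0.01 = 0.0664
  cell (2,2): −0.26·log₂0.26 = 0.5053
Sum = 2.281 bits.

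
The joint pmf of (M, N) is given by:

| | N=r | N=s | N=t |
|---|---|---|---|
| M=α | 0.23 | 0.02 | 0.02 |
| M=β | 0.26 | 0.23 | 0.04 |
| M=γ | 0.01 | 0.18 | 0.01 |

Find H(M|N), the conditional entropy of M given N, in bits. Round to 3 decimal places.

1.178 bits

Chain rule: H(M|N) = H(M,N) − H(N).
Marginals: p(M) = (0.2700, 0.5300, 0.2000), p(N) = (0.5000, 0.4300, 0.0700).
H(M,N) = 2.4703 bits; H(N) = 1.2921 bits.
H(M|N) = 2.4703 − 1.2921 = 1.178 bits.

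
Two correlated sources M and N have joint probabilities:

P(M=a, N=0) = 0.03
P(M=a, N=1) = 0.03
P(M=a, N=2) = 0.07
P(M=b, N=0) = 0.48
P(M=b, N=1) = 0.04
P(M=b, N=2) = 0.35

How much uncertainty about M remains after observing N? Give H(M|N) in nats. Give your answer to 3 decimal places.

Chain rule: H(M|N) = H(M,N) − H(N).
Marginals: p(M) = (0.1300, 0.8700), p(N) = (0.5100, 0.0700, 0.4200).
H(M,N) = 1.2450 nats; H(N) = 0.8939 nats.
H(M|N) = 1.2450 − 0.8939 = 0.351 nats.

0.351 nats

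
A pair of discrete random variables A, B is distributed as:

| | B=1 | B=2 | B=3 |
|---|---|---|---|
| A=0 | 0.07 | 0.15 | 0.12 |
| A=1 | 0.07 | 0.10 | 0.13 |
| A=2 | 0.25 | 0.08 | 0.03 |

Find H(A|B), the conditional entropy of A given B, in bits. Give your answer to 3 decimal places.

1.401 bits

Chain rule: H(A|B) = H(A,B) − H(B).
Marginals: p(A) = (0.3400, 0.3000, 0.3600), p(B) = (0.3900, 0.3300, 0.2800).
H(A,B) = 2.9728 bits; H(B) = 1.5718 bits.
H(A|B) = 2.9728 − 1.5718 = 1.401 bits.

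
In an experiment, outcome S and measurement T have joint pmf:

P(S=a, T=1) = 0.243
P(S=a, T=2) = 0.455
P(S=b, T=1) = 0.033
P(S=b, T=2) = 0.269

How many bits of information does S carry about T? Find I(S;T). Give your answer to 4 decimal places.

Marginals: p(S) = (0.6980, 0.3020), p(T) = (0.2760, 0.7240).
I(S;T) = Σ p(x,y)·log₂[p(x,y)/(p(x)p(y))].
  (a,1): 0.243·log₂(1.2614) = 0.08140
  (a,2): 0.455·log₂(0.9004) = -0.06890
  (b,1): 0.033·log₂(0.3959) = -0.04411
  (b,2): 0.269·log₂(1.2303) = 0.08043
Sum = 0.0488 bits.

0.0488 bits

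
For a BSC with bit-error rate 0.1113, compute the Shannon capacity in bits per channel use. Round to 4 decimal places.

Binary symmetric channel: C = 1 − h₂(ε) where h₂ is the binary entropy function.
h₂(0.1113) = −0.1113·log₂0.1113 − 0.8887·log₂0.8887 = 0.5038.
C = 1 − 0.5038 = 0.4962 bits per channel use.

0.4962 bits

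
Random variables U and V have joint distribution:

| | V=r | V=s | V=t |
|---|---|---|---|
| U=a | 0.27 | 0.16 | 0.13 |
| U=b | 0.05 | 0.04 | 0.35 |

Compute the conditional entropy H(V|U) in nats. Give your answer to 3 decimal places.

Chain rule: H(V|U) = H(U,V) − H(U).
Marginals: p(U) = (0.5600, 0.4400), p(V) = (0.3200, 0.2000, 0.4800).
H(U,V) = 1.5579 nats; H(U) = 0.6859 nats.
H(V|U) = 1.5579 − 0.6859 = 0.872 nats.

0.872 nats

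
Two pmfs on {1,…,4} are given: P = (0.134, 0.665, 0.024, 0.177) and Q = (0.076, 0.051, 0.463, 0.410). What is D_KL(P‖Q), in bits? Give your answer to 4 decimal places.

D(P‖Q) = Σ p·log₂(p/q).
  0.134·log₂(0.134/0.076) = 0.10963
  0.665·log₂(0.665/0.051) = 2.46368
  0.024·log₂(0.024/0.463) = -0.10248
  0.177·log₂(0.177/0.410) = -0.21450
D(P‖Q) = 2.2563 bits.

2.2563 bits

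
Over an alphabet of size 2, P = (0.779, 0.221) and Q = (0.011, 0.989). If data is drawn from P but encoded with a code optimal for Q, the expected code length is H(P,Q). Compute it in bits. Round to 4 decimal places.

H(P,Q) = −Σ p·log₂ q.
  −0.779·log₂(0.011) = 5.06845
  −0.221·log₂(0.989) = 0.00353
H(P,Q) = 5.0720 bits.

5.0720 bits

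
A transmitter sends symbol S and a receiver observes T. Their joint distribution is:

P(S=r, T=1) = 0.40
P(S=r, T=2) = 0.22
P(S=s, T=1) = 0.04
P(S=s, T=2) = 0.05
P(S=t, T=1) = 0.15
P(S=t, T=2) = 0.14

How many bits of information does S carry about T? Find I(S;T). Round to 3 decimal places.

0.016 bits

Marginals: p(S) = (0.6200, 0.0900, 0.2900), p(T) = (0.5900, 0.4100).
I(S;T) = H(S) + H(T) − H(S,T).
H(S) = 1.2581, H(T) = 0.9765, H(S,T) = 2.2189.
I(S;T) = 1.2581 + 0.9765 − 2.2189 = 0.016 bits.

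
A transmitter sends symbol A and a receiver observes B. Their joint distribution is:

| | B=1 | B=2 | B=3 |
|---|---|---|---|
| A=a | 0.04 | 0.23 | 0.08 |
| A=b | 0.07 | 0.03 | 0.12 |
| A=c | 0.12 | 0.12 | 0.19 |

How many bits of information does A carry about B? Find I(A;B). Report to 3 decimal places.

Marginals: p(A) = (0.3500, 0.2200, 0.4300), p(B) = (0.2300, 0.3800, 0.3900).
I(A;B) = H(A) + H(B) − H(A,B).
H(A) = 1.5342, H(B) = 1.5479, H(A,B) = 2.9417.
I(A;B) = 1.5342 + 1.5479 − 2.9417 = 0.140 bits.

0.140 bits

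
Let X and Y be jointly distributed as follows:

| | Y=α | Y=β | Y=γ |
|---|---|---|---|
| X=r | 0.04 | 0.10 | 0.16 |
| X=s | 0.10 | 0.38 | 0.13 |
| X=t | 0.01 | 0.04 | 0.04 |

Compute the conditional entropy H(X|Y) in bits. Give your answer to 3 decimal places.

Chain rule: H(X|Y) = H(X,Y) − H(Y).
Marginals: p(X) = (0.3000, 0.6100, 0.0900), p(Y) = (0.1500, 0.5200, 0.3300).
H(X,Y) = 2.6242 bits; H(Y) = 1.4289 bits.
H(X|Y) = 2.6242 − 1.4289 = 1.195 bits.

1.195 bits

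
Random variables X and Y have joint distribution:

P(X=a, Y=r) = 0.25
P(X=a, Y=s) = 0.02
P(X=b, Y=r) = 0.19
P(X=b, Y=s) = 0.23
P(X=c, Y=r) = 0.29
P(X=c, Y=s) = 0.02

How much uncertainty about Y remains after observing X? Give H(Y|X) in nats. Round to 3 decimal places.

0.435 nats

Chain rule: H(Y|X) = H(X,Y) − H(X).
Marginals: p(X) = (0.2700, 0.4200, 0.3100), p(Y) = (0.7300, 0.2700).
H(X,Y) = 1.5156 nats; H(X) = 1.0809 nats.
H(Y|X) = 1.5156 − 1.0809 = 0.435 nats.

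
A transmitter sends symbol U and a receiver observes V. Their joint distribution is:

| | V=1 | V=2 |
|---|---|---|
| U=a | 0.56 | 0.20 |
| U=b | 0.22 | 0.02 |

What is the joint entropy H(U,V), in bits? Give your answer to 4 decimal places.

H(U,V) = −Σ p(x,y)·log₂ p(x,y) over all 4 cells.
  cell (a,1): −0.56·log₂0.56 = 0.46844
  cell (a,2): −0.20·log₂0.20 = 0.46439
  cell (b,1): −0.22·log₂0.22 = 0.48057
  cell (b,2): −0.02·log₂0.02 = 0.11288
Sum = 1.5263 bits.

1.5263 bits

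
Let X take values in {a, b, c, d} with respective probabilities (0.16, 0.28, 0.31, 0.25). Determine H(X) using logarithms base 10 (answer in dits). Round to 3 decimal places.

0.590 dits

H(X) = −Σ p·log₁₀ p.
  −(0.16)·log₁₀(0.16) = 0.1273
  −(0.28)·log₁₀(0.28) = 0.1548
  −(0.31)·log₁₀(0.31) = 0.1577
  −(0.25)·log₁₀(0.25) = 0.1505
Sum: 0.1273 + 0.1548 + 0.1577 + 0.1505 = 0.590 dits.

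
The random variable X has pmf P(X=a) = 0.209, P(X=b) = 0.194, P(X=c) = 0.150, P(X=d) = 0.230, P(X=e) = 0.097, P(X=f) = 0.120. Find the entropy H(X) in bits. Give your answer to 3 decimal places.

H(X) = −Σ p·log₂ p.
  −(0.209)·log₂(0.209) = 0.4720
  −(0.194)·log₂(0.194) = 0.4590
  −(0.150)·log₂(0.150) = 0.4105
  −(0.230)·log₂(0.230) = 0.4877
  −(0.097)·log₂(0.097) = 0.3265
  −(0.120)·log₂(0.120) = 0.3671
Sum: 0.4720 + 0.4590 + 0.4105 + 0.4877 + 0.3265 + 0.3671 = 2.523 bits.

2.523 bits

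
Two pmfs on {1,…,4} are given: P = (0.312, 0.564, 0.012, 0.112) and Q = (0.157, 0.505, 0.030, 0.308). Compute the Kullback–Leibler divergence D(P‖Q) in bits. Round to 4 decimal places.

D(P‖Q) = Σ p·log₂(p/q).
  0.312·log₂(0.312/0.157) = 0.30912
  0.564·log₂(0.564/0.505) = 0.08991
  0.012·log₂(0.012/0.030) = -0.01586
  0.112·log₂(0.112/0.308) = -0.16346
D(P‖Q) = 0.2197 bits.

0.2197 bits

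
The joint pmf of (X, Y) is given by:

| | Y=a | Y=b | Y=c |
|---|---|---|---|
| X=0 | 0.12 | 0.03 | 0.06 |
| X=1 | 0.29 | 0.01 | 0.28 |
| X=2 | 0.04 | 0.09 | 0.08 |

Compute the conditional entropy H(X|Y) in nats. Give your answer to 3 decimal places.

Marginals: p(X) = (0.2100, 0.5800, 0.2100), p(Y) = (0.4500, 0.1300, 0.4200).
H(X|Y) = Σ p(Y) · H(X|Y=·).
  Y=a: p=0.4500, H(X|Y=a) = 0.8508
  Y=b: p=0.1300, H(X|Y=b) = 0.7903
  Y=c: p=0.4200, H(X|Y=c) = 0.8642
Weighted sum = 0.849 nats.

0.849 nats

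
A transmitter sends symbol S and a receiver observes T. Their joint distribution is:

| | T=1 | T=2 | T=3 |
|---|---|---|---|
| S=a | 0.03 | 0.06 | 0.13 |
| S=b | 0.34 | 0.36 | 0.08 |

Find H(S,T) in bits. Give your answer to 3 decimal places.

H(S,T) = −Σ p(x,y)·log₂ p(x,y) over all 6 cells.
  cell (a,1): −0.03·log₂0.03 = 0.1518
  cell (a,2): −0.06·log₂0.06 = 0.2435
  cell (a,3): −0.13·log₂0.13 = 0.3826
  cell (b,1): −0.34·log₂0.34 = 0.5292
  cell (b,2): −0.36·log₂0.36 = 0.5306
  cell (b,3): −0.08·log₂0.08 = 0.2915
Sum = 2.129 bits.

2.129 bits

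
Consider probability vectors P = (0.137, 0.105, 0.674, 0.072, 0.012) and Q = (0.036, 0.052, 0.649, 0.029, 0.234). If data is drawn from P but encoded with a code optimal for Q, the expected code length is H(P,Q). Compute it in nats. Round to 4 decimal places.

1.3296 nats

H(P,Q) = −Σ p·ln q.
  −0.137·ln(0.036) = 0.45542
  −0.105·ln(0.052) = 0.31043
  −0.674·ln(0.649) = 0.29139
  −0.072·ln(0.029) = 0.25491
  −0.012·ln(0.234) = 0.01743
H(P,Q) = 1.3296 nats.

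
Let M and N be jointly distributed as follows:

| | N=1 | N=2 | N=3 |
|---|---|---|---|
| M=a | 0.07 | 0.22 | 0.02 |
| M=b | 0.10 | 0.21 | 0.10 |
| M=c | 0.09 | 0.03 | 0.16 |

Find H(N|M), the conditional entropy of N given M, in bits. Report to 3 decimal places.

1.321 bits

Chain rule: H(N|M) = H(M,N) − H(M).
Marginals: p(M) = (0.3100, 0.4100, 0.2800), p(N) = (0.2600, 0.4600, 0.2800).
H(M,N) = 2.8867 bits; H(M) = 1.5654 bits.
H(N|M) = 2.8867 − 1.5654 = 1.321 bits.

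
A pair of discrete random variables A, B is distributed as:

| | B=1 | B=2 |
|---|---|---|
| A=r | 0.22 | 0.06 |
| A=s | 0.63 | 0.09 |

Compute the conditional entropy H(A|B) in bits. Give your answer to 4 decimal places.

0.8469 bits

Marginals: p(A) = (0.2800, 0.7200), p(B) = (0.8500, 0.1500).
H(A|B) = Σ p(B) · H(A|B=·).
  B=1: p=0.8500, H(A|B=1) = 0.8250
  B=2: p=0.1500, H(A|B=2) = 0.9710
Weighted sum = 0.8469 bits.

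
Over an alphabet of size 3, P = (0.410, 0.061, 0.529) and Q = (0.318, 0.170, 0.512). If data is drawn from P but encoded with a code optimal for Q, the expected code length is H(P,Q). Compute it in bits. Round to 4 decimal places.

H(P,Q) = −Σ p·log₂ q.
  −0.410·log₂(0.318) = 0.67769
  −0.061·log₂(0.170) = 0.15594
  −0.529·log₂(0.512) = 0.51090
H(P,Q) = 1.3445 bits.

1.3445 bits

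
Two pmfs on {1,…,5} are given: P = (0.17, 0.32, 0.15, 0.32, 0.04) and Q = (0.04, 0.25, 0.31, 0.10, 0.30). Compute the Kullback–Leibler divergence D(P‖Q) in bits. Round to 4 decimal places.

0.7324 bits

D(P‖Q) = Σ p·log₂(p/q).
  0.17·log₂(0.17/0.04) = 0.35487
  0.32·log₂(0.32/0.25) = 0.11397
  0.15·log₂(0.15/0.31) = -0.15710
  0.32·log₂(0.32/0.10) = 0.53698
  0.04·log₂(0.04/0.30) = -0.11628
D(P‖Q) = 0.7324 bits.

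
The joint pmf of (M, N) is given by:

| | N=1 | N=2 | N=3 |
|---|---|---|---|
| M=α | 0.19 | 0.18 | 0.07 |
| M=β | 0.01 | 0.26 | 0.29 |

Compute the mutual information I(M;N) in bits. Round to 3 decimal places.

0.247 bits

Marginals: p(M) = (0.4400, 0.5600), p(N) = (0.2000, 0.4400, 0.3600).
I(M;N) = Σ p(x,y)·log₂[p(x,y)/(p(x)p(y))].
  (α,1): 0.19·log₂(2.1591) = 0.2110
  (α,2): 0.18·log₂(0.9298) = -0.0189
  (α,3): 0.07·log₂(0.4419) = -0.0825
  (β,1): 0.01·log₂(0.0893) = -0.0349
  (β,2): 0.26·log₂(1.0552) = 0.0202
  (β,3): 0.29·log₂(1.4385) = 0.1521
Sum = 0.247 bits.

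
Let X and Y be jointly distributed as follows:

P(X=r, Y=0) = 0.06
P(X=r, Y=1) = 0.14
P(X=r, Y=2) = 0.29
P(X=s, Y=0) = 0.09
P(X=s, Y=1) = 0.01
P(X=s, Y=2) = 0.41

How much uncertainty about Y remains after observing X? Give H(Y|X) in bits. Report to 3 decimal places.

1.065 bits

Marginals: p(X) = (0.4900, 0.5100), p(Y) = (0.1500, 0.1500, 0.7000).
H(Y|X) = Σ p(X) · H(Y|X=·).
  X=r: p=0.4900, H(Y|X=r) = 1.3352
  X=s: p=0.5100, H(Y|X=s) = 0.8060
Weighted sum = 1.065 bits.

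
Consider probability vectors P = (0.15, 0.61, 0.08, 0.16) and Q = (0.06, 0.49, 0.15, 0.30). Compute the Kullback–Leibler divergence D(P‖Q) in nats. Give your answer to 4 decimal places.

D(P‖Q) = Σ p·ln(p/q).
  0.15·ln(0.15/0.06) = 0.13744
  0.61·ln(0.61/0.49) = 0.13362
  0.08·ln(0.08/0.15) = -0.05029
  0.16·ln(0.16/0.30) = -0.10058
D(P‖Q) = 0.1202 nats.

0.1202 nats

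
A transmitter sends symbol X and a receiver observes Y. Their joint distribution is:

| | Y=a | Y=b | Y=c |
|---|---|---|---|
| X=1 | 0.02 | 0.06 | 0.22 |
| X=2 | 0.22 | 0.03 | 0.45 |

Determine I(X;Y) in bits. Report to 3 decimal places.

0.087 bits

Marginals: p(X) = (0.3000, 0.7000), p(Y) = (0.2400, 0.0900, 0.6700).
I(X;Y) = H(X) + H(Y) − H(X,Y).
H(X) = 0.8813, H(Y) = 1.1939, H(X,Y) = 1.9877.
I(X;Y) = 0.8813 + 1.1939 − 1.9877 = 0.087 bits.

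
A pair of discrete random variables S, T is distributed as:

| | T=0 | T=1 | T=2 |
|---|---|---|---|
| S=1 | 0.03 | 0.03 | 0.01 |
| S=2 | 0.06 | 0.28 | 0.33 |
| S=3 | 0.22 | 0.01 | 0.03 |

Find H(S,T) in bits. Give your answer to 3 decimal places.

H(S,T) = −Σ p(x,y)·log₂ p(x,y) over all 9 cells.
  cell (1,0): −0.03·log₂0.03 = 0.1518
  cell (1,1): −0.03·log₂0.03 = 0.1518
  cell (1,2): −0.01·log₂0.01 = 0.0664
  cell (2,0): −0.06·log₂0.06 = 0.2435
  cell (2,1): −0.28·log₂0.28 = 0.5142
  cell (2,2): −0.33·log₂0.33 = 0.5278
  cell (3,0): −0.22·log₂0.22 = 0.4806
  cell (3,1): −0.01·log₂0.01 = 0.0664
  cell (3,2): −0.03·log₂0.03 = 0.1518
Sum = 2.354 bits.

2.354 bits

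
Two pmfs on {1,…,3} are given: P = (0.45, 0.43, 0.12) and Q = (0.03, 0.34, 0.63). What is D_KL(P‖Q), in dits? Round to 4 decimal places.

D(P‖Q) = Σ p·log₁₀(p/q).
  0.45·log₁₀(0.45/0.03) = 0.52924
  0.43·log₁₀(0.43/0.34) = 0.04386
  0.12·log₁₀(0.12/0.63) = -0.08642
D(P‖Q) = 0.4867 dits.

0.4867 dits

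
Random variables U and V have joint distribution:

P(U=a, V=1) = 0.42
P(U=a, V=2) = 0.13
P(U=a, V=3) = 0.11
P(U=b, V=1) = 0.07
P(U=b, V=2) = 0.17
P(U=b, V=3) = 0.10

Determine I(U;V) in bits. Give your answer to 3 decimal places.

0.129 bits

Marginals: p(U) = (0.6600, 0.3400), p(V) = (0.4900, 0.3000, 0.2100).
I(U;V) = H(U) + H(V) − H(U,V).
H(U) = 0.9248, H(V) = 1.4982, H(U,V) = 2.2939.
I(U;V) = 0.9248 + 1.4982 − 2.2939 = 0.129 bits.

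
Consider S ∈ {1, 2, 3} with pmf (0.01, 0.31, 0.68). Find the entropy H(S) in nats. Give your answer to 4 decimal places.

H(S) = −Σ p·ln p.
  −(0.01)·ln(0.01) = 0.04605
  −(0.31)·ln(0.31) = 0.36307
  −(0.68)·ln(0.68) = 0.26225
Sum: 0.04605 + 0.36307 + 0.26225 = 0.6714 nats.

0.6714 nats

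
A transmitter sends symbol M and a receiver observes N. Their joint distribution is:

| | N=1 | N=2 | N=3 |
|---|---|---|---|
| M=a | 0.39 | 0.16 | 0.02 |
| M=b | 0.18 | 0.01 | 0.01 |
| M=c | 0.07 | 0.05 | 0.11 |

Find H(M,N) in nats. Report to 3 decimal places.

1.718 nats

H(M,N) = −Σ p(x,y)·ln p(x,y) over all 9 cells.
  cell (a,1): −0.39·ln0.39 = 0.3672
  cell (a,2): −0.16·ln0.16 = 0.2932
  cell (a,3): −0.02·ln0.02 = 0.0782
  cell (b,1): −0.18·ln0.18 = 0.3087
  cell (b,2): −0.01·ln0.01 = 0.0461
  cell (b,3): −0.01·ln0.01 = 0.0461
  cell (c,1): −0.07·ln0.07 = 0.1861
  cell (c,2): −0.05·ln0.05 = 0.1498
  cell (c,3): −0.11·ln0.11 = 0.2428
Sum = 1.718 nats.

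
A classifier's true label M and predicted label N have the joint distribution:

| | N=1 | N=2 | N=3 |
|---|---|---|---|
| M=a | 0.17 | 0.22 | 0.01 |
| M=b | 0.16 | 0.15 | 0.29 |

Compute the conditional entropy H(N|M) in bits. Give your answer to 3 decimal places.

1.362 bits

Chain rule: H(N|M) = H(M,N) − H(M).
Marginals: p(M) = (0.4000, 0.6000), p(N) = (0.3300, 0.3700, 0.3000).
H(M,N) = 2.3331 bits; H(M) = 0.9710 bits.
H(N|M) = 2.3331 − 0.9710 = 1.362 bits.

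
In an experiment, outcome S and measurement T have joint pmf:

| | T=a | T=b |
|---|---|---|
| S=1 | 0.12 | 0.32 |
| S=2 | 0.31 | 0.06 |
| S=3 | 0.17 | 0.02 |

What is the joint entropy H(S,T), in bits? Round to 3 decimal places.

2.208 bits

H(S,T) = −Σ p(x,y)·log₂ p(x,y) over all 6 cells.
  cell (1,a): −0.12·log₂0.12 = 0.3671
  cell (1,b): −0.32·log₂0.32 = 0.5260
  cell (2,a): −0.31·log₂0.31 = 0.5238
  cell (2,b): −0.06·log₂0.06 = 0.2435
  cell (3,a): −0.17·log₂0.17 = 0.4346
  cell (3,b): −0.02·log₂0.02 = 0.1129
Sum = 2.208 bits.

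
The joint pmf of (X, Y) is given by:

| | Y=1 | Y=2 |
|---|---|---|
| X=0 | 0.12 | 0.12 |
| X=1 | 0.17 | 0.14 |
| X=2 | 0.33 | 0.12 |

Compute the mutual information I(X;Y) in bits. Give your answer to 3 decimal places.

0.034 bits

Marginals: p(X) = (0.2400, 0.3100, 0.4500), p(Y) = (0.6200, 0.3800).
I(X;Y) = H(X) + H(Y) − H(X,Y).
H(X) = 1.5363, H(Y) = 0.9580, H(X,Y) = 2.4607.
I(X;Y) = 1.5363 + 0.9580 − 2.4607 = 0.034 bits.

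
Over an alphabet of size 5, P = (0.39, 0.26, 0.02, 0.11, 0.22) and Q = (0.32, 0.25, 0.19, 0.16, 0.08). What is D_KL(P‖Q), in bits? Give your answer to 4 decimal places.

0.3227 bits

D(P‖Q) = Σ p·log₂(p/q).
  0.39·log₂(0.39/0.32) = 0.11131
  0.26·log₂(0.26/0.25) = 0.01471
  0.02·log₂(0.02/0.19) = -0.06496
  0.11·log₂(0.11/0.16) = -0.05946
  0.22·log₂(0.22/0.08) = 0.32107
D(P‖Q) = 0.3227 bits.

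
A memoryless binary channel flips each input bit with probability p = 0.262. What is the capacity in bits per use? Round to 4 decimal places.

Binary symmetric channel: C = 1 − h₂(ε) where h₂ is the binary entropy function.
h₂(0.262) = −0.262·log₂0.262 − 0.738·log₂0.738 = 0.8297.
C = 1 − 0.8297 = 0.1703 bits per channel use.

0.1703 bits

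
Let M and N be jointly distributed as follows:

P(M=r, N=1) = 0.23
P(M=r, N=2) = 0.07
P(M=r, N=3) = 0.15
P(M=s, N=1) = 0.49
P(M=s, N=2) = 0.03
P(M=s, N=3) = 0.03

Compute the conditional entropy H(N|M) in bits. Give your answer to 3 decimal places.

0.982 bits

Chain rule: H(N|M) = H(M,N) − H(M).
Marginals: p(M) = (0.4500, 0.5500), p(N) = (0.7200, 0.1000, 0.1800).
H(M,N) = 1.9746 bits; H(M) = 0.9928 bits.
H(N|M) = 1.9746 − 0.9928 = 0.982 bits.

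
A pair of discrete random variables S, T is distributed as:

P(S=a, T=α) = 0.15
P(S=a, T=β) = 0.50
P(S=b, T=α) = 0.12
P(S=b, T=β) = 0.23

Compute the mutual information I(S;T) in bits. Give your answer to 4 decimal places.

0.0103 bits

Marginals: p(S) = (0.6500, 0.3500), p(T) = (0.2700, 0.7300).
I(S;T) = H(S) + H(T) − H(S,T).
H(S) = 0.9341, H(T) = 0.8415, H(S,T) = 1.7653.
I(S;T) = 0.9341 + 0.8415 − 1.7653 = 0.0103 bits.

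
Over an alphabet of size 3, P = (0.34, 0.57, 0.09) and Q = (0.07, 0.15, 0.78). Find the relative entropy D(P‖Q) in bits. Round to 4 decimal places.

1.5927 bits

D(P‖Q) = Σ p·log₂(p/q).
  0.34·log₂(0.34/0.07) = 0.77524
  0.57·log₂(0.57/0.15) = 1.09782
  0.09·log₂(0.09/0.78) = -0.28039
D(P‖Q) = 1.5927 bits.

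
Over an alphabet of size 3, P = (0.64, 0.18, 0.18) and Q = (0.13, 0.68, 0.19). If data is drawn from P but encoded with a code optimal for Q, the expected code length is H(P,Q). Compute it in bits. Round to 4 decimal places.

H(P,Q) = −Σ p·log₂ q.
  −0.64·log₂(0.13) = 1.88379
  −0.18·log₂(0.68) = 0.10015
  −0.18·log₂(0.19) = 0.43127
H(P,Q) = 2.4152 bits.

2.4152 bits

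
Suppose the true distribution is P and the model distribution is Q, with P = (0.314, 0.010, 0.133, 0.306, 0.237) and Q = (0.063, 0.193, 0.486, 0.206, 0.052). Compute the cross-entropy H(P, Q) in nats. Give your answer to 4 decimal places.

2.1646 nats

H(P,Q) = −Σ p·ln q.
  −0.314·ln(0.063) = 0.86809
  −0.010·ln(0.193) = 0.01645
  −0.133·ln(0.486) = 0.09597
  −0.306·ln(0.206) = 0.48344
  −0.237·ln(0.052) = 0.70069
H(P,Q) = 2.1646 nats.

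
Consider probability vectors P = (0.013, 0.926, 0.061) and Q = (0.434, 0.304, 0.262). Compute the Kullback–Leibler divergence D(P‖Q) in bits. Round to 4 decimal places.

D(P‖Q) = Σ p·log₂(p/q).
  0.013·log₂(0.013/0.434) = -0.06579
  0.926·log₂(0.926/0.304) = 1.48803
  0.061·log₂(0.061/0.262) = -0.12826
D(P‖Q) = 1.2940 bits.

1.2940 bits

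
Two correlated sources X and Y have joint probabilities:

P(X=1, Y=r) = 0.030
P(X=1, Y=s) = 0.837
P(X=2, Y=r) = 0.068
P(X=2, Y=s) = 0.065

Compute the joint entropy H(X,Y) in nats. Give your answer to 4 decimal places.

H(X,Y) = −Σ p(x,y)·ln p(x,y) over all 4 cells.
  cell (1,r): −0.030·ln0.030 = 0.10520
  cell (1,s): −0.837·ln0.837 = 0.14893
  cell (2,r): −0.068·ln0.068 = 0.18280
  cell (2,s): −0.065·ln0.065 = 0.17767
Sum = 0.6146 nats.

0.6146 nats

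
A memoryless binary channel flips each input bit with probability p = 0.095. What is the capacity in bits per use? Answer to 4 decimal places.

0.5471 bits

Binary symmetric channel: C = 1 − h₂(ε) where h₂ is the binary entropy function.
h₂(0.095) = −0.095·log₂0.095 − 0.905·log₂0.905 = 0.4529.
C = 1 − 0.4529 = 0.5471 bits per channel use.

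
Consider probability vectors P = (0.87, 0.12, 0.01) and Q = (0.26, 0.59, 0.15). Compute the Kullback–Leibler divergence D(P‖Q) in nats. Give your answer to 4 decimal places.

D(P‖Q) = Σ p·ln(p/q).
  0.87·ln(0.87/0.26) = 1.05080
  0.12·ln(0.12/0.59) = -0.19112
  0.01·ln(0.01/0.15) = -0.02708
D(P‖Q) = 0.8326 nats.

0.8326 nats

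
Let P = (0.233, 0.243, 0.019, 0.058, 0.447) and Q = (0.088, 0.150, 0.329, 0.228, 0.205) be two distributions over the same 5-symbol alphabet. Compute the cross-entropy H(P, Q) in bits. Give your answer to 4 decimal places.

2.6582 bits

H(P,Q) = −Σ p·log₂ q.
  −0.233·log₂(0.088) = 0.81698
  −0.243·log₂(0.150) = 0.66508
  −0.019·log₂(0.329) = 0.03047
  −0.058·log₂(0.228) = 0.12371
  −0.447·log₂(0.205) = 1.02198
H(P,Q) = 2.6582 bits.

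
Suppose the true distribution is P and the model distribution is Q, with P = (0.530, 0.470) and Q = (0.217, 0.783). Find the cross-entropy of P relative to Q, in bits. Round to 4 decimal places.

1.3341 bits

H(P,Q) = −Σ p·log₂ q.
  −0.530·log₂(0.217) = 1.16824
  −0.470·log₂(0.783) = 0.16587
H(P,Q) = 1.3341 bits.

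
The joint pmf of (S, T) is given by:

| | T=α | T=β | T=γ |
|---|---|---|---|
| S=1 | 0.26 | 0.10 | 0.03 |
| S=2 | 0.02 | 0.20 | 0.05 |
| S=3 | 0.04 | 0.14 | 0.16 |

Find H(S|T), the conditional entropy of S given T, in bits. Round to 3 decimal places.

Chain rule: H(S|T) = H(S,T) − H(T).
Marginals: p(S) = (0.3900, 0.2700, 0.3400), p(T) = (0.3200, 0.4400, 0.2400).
H(S,T) = 2.7885 bits; H(T) = 1.5413 bits.
H(S|T) = 2.7885 − 1.5413 = 1.247 bits.

1.247 bits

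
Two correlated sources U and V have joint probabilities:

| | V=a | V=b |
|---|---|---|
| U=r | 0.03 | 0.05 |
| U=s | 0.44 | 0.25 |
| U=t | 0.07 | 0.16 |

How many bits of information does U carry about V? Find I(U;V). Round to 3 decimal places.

0.063 bits

Marginals: p(U) = (0.0800, 0.6900, 0.2300), p(V) = (0.5400, 0.4600).
I(U;V) = H(U) + H(V) − H(U,V).
H(U) = 1.1486, H(V) = 0.9954, H(U,V) = 2.0806.
I(U;V) = 1.1486 + 0.9954 − 2.0806 = 0.063 bits.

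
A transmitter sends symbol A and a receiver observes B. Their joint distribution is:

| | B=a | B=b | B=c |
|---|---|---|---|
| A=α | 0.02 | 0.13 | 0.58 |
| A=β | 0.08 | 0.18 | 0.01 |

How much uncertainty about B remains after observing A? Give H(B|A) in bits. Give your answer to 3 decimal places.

Chain rule: H(B|A) = H(A,B) − H(A).
Marginals: p(A) = (0.7300, 0.2700), p(B) = (0.1000, 0.3100, 0.5900).
H(A,B) = 1.7546 bits; H(A) = 0.8415 bits.
H(B|A) = 1.7546 − 0.8415 = 0.913 bits.

0.913 bits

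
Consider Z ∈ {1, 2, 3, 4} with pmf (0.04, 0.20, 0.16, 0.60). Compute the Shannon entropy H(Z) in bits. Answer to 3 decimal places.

H(Z) = −Σ p·log₂ p.
  −(0.04)·log₂(0.04) = 0.1858
  −(0.20)·log₂(0.20) = 0.4644
  −(0.16)·log₂(0.16) = 0.4230
  −(0.60)·log₂(0.60) = 0.4422
Sum: 0.1858 + 0.4644 + 0.4230 + 0.4422 = 1.515 bits.

1.515 bits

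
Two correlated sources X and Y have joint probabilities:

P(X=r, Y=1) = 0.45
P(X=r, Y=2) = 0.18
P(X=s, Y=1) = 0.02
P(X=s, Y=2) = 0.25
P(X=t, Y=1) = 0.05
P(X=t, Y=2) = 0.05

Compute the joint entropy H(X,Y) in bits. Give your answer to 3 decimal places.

2.009 bits

H(X,Y) = −Σ p(x,y)·log₂ p(x,y) over all 6 cells.
  cell (r,1): −0.45·log₂0.45 = 0.5184
  cell (r,2): −0.18·log₂0.18 = 0.4453
  cell (s,1): −0.02·log₂0.02 = 0.1129
  cell (s,2): −0.25·log₂0.25 = 0.5000
  cell (t,1): −0.05·log₂0.05 = 0.2161
  cell (t,2): −0.05·log₂0.05 = 0.2161
Sum = 2.009 bits.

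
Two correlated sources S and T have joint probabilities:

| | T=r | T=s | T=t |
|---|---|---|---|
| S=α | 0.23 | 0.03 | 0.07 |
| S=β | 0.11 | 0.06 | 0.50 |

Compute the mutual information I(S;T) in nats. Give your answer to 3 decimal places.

Marginals: p(S) = (0.3300, 0.6700), p(T) = (0.3400, 0.0900, 0.5700).
I(S;T) = H(S) + H(T) − H(S,T).
H(S) = 0.6342, H(T) = 0.9039, H(S,T) = 1.3875.
I(S;T) = 0.6342 + 0.9039 − 1.3875 = 0.151 nats.

0.151 nats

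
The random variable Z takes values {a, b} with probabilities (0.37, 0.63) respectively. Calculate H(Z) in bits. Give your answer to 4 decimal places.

0.9507 bits

H(Z) = −Σ p·log₂ p.
  −(0.37)·log₂(0.37) = 0.53073
  −(0.63)·log₂(0.63) = 0.41994
Sum: 0.53073 + 0.41994 = 0.9507 bits.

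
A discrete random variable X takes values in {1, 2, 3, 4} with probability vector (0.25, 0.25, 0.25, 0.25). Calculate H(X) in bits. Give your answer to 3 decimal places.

H(X) = −Σ p·log₂ p.
  −(0.25)·log₂(0.25) = 0.5000
  −(0.25)·log₂(0.25) = 0.5000
  −(0.25)·log₂(0.25) = 0.5000
  −(0.25)·log₂(0.25) = 0.5000
Sum: 0.5000 + 0.5000 + 0.5000 + 0.5000 = 2.000 bits.

2.000 bits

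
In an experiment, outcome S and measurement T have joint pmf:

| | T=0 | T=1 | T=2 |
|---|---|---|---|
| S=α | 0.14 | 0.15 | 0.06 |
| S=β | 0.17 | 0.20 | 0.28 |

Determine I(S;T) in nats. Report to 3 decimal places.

0.037 nats

Marginals: p(S) = (0.3500, 0.6500), p(T) = (0.3100, 0.3500, 0.3400).
I(S;T) = Σ p(x,y)·ln[p(x,y)/(p(x)p(y))].
  (α,0): 0.14·ln(1.2903) = 0.0357
  (α,1): 0.15·ln(1.2245) = 0.0304
  (α,2): 0.06·ln(0.5042) = -0.0411
  (β,0): 0.17·ln(0.8437) = -0.0289
  (β,1): 0.20·ln(0.8791) = -0.0258
  (β,2): 0.28·ln(1.2670) = 0.0663
Sum = 0.037 nats.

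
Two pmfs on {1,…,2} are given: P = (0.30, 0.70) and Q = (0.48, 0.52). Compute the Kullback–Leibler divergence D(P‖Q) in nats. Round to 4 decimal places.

0.0671 nats

D(P‖Q) = Σ p·ln(p/q).
  0.30·ln(0.30/0.48) = -0.14100
  0.70·ln(0.70/0.52) = 0.20808
D(P‖Q) = 0.0671 nats.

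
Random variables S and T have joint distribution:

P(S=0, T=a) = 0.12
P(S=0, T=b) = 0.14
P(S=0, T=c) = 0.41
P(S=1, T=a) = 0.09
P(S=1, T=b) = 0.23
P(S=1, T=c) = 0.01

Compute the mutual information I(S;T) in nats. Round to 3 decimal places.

Marginals: p(S) = (0.6700, 0.3300), p(T) = (0.2100, 0.3700, 0.4200).
I(S;T) = Σ p(x,y)·ln[p(x,y)/(p(x)p(y))].
  (0,a): 0.12·ln(0.8529) = -0.0191
  (0,b): 0.14·ln(0.5647) = -0.0800
  (0,c): 0.41·ln(1.4570) = 0.1543
  (1,a): 0.09·ln(1.2987) = 0.0235
  (1,b): 0.23·ln(1.8837) = 0.1456
  (1,c): 0.01·ln(0.0722) = -0.0263
Sum = 0.198 nats.

0.198 nats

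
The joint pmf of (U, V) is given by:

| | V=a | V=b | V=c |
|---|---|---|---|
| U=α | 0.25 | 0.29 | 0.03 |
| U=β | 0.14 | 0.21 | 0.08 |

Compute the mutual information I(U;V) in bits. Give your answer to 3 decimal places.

0.035 bits

Marginals: p(U) = (0.5700, 0.4300), p(V) = (0.3900, 0.5000, 0.1100).
I(U;V) = Σ p(x,y)·log₂[p(x,y)/(p(x)p(y))].
  (α,a): 0.25·log₂(1.1246) = 0.0424
  (α,b): 0.29·log₂(1.0175) = 0.0073
  (α,c): 0.03·log₂(0.4785) = -0.0319
  (β,a): 0.14·log₂(0.8348) = -0.0365
  (β,b): 0.21·log₂(0.9767) = -0.0071
  (β,c): 0.08·log₂(1.6913) = 0.0607
Sum = 0.035 bits.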